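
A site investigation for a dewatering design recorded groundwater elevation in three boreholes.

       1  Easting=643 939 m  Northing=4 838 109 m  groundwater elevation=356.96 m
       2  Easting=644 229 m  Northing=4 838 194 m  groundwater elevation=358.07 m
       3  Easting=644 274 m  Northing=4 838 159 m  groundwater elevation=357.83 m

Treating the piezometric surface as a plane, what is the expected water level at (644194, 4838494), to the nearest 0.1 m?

360.6 m

Taking 1 as reference: 2−1 = (290, 85, +1.11); 3−1 = (335, 50, +0.87).
Solve a·Δx + b·Δy = Δh: det = 290·50 − 335·85 = -13975.
∂h/∂x = [(+1.11)·50 − (+0.87)·85] / -13975 = +0.001320
∂h/∂y = [290·(+0.87) − 335·(+1.11)] / -13975 = +0.008555
h(644194, 4838494) = 356.96 + (+0.001320)·(255) + (+0.008555)·(385) = 356.96 +0.337 +3.294 = 360.590 m.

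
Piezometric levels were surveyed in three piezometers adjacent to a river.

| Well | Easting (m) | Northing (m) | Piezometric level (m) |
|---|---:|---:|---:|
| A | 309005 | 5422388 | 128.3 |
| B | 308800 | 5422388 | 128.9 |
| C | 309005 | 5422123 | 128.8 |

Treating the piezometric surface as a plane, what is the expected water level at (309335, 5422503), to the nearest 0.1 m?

∂h/∂x = (128.9 − 128.3) / (308800 − 309005) = -0.002927
∂h/∂y = (128.8 − 128.3) / (5422123 − 5422388) = -0.001887
h(309335, 5422503) = 128.3 + (-0.002927)·(330) + (-0.001887)·(115) = 128.3 -0.966 -0.217 = 127.117 m.

127.1 m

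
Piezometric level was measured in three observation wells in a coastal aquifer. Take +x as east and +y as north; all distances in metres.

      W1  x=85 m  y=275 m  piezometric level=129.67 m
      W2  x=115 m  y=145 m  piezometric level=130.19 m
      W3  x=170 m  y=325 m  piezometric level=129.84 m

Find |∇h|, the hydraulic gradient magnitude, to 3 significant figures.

Taking W1 as reference: W2−W1 = (30, -130, +0.52); W3−W1 = (85, 50, +0.17).
Solve a·Δx + b·Δy = Δh: det = 30·50 − 85·(-130) = 12550.
∂h/∂x = [(+0.52)·50 − (+0.17)·(-130)] / 12550 = +0.003833
∂h/∂y = [30·(+0.17) − 85·(+0.52)] / 12550 = -0.003116
|∇h| = √(0.003833² + -0.003116²) = 0.00494

0.00494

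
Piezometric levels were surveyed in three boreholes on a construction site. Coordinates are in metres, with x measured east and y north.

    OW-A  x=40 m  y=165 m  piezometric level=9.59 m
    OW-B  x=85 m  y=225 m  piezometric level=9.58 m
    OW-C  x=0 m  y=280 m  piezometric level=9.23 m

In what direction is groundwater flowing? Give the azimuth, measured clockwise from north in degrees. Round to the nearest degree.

309°

Differences from OW-A: to OW-B (Δx, Δy, Δh) = (45, 60, -0.01); to OW-C = (-40, 115, -0.36).
Determinant of the coordinate differences = 45·115 − (-40)·60 = 7575.
∂h/∂x = [(-0.01)·115 − (-0.36)·60] / 7575 = +0.002700
∂h/∂y = [45·(-0.36) − (-40)·(-0.01)] / 7575 = -0.002191
Flow direction (−∇h) has components (-0.002700 E, +0.002191 N).
Azimuth = atan2(E, N) = atan2(-0.002700, +0.002191) = 309.1° ≈ 309°.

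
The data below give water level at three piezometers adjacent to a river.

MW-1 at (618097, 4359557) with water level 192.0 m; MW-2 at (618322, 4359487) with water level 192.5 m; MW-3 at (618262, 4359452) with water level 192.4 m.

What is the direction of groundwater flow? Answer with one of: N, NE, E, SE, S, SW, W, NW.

W

Taking MW-1 as reference: MW-2−MW-1 = (225, -70, +0.5); MW-3−MW-1 = (165, -105, +0.4).
Solve a·Δx + b·Δy = Δh: det = 225·(-105) − 165·(-70) = -12075.
∂h/∂x = [(+0.5)·(-105) − (+0.4)·(-70)] / -12075 = +0.002029
∂h/∂y = [225·(+0.4) − 165·(+0.5)] / -12075 = -0.0006211
Flow = −∇h = (-0.002029 east, +0.0006211 north), which points west.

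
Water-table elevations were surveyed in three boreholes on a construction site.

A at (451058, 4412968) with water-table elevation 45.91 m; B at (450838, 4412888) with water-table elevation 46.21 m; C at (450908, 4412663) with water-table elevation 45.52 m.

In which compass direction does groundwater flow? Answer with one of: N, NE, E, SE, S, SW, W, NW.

SE

With h = a·x + b·y + c and A as origin, the differences give:
  (-220)·a + (-80)·b = +0.30
  (-150)·a + (-305)·b = -0.39
Eliminate b (×(-305) and ×(-80), subtract): 55100·a = -122.700 → a = ∂h/∂x = -0.002227
Back-substitute: b = ∂h/∂y = +0.002374.
Flow = −∇h = (+0.002227 east, -0.002374 north), which points southeast.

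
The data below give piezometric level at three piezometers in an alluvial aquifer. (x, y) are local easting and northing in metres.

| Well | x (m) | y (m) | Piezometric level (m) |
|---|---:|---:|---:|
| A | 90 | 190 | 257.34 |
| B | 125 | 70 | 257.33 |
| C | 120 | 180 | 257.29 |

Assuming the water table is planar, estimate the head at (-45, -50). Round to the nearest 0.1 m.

257.7 m

With h = a·x + b·y + c and A as origin, the differences give:
  35·a + (-120)·b = -0.01
  30·a + (-10)·b = -0.05
Eliminate b (×(-10) and ×(-120), subtract): 3250·a = -5.900 → a = ∂h/∂x = -0.001815
Back-substitute: b = ∂h/∂y = -0.0004462.
h(-45, -50) = 257.34 + (-0.001815)·(-135) + (-0.0004462)·(-240) = 257.34 +0.245 +0.107 = 257.692 m.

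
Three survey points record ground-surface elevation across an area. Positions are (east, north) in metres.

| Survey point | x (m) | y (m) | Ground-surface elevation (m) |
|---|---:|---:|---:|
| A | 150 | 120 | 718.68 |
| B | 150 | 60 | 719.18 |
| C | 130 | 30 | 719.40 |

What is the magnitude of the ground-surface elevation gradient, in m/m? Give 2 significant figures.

0.0085 m/m

Taking A as reference: B−A = (0, -60, +0.50); C−A = (-20, -90, +0.72).
Solve a·Δx + b·Δy = Δz: det = 0·(-90) − (-20)·(-60) = -1200.
∂z/∂x = [(+0.50)·(-90) − (+0.72)·(-60)] / -1200 = +0.001500
∂z/∂y = [0·(+0.72) − (-20)·(+0.50)] / -1200 = -0.008333
|∇f| = √(0.001500² + -0.008333²) = 0.008467 m/m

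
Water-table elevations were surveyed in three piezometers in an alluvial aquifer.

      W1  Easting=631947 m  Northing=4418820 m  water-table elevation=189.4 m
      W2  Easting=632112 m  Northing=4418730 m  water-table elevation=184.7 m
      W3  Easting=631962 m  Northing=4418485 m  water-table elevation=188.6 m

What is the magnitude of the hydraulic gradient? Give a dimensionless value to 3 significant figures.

0.0279

Three-point gradient (reference W1): Δ to W2 = (165, -90, -4.7), Δ to W3 = (15, -335, -0.8).
∂h/∂x = -0.02786, ∂h/∂y = +0.001140 (det = -53925).
|∇h| = √(-0.02786² + 0.001140²) = 0.02788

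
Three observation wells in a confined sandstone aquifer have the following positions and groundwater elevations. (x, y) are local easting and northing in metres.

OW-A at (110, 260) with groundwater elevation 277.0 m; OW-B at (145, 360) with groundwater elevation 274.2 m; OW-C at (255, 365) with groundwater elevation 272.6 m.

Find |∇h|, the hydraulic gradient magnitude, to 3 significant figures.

0.0269

Differences from OW-A: to OW-B (Δx, Δy, Δh) = (35, 100, -2.8); to OW-C = (145, 105, -4.4).
Solve a·Δx + b·Δy = Δh: det = 35·105 − 145·100 = -10825.
∂h/∂x = [(-2.8)·105 − (-4.4)·100] / -10825 = -0.01349
∂h/∂y = [35·(-4.4) − 145·(-2.8)] / -10825 = -0.02328
|∇h| = √(-0.01349² + -0.02328²) = 0.02691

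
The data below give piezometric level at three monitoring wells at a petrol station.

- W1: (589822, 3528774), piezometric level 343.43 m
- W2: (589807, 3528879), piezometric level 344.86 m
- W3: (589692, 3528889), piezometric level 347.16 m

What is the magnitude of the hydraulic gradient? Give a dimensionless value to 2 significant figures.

0.022

Three-point gradient (reference W1): Δ to W2 = (-15, 105, +1.43), Δ to W3 = (-130, 115, +3.73).
∂h/∂x = -0.01905, ∂h/∂y = +0.01090 (det = 11925).
|∇h| = √(-0.01905² + 0.01090²) = 0.02195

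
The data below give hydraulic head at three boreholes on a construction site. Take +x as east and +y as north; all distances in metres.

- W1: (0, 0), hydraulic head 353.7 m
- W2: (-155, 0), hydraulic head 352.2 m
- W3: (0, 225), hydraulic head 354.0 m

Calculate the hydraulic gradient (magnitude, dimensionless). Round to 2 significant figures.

0.0098

∂h/∂x = (352.2 − 353.7) / (-155 − 0) = +0.009677
∂h/∂y = (354.0 − 353.7) / (225 − 0) = +0.001333
|∇h| = √(0.009677² + 0.001333²) = 0.009768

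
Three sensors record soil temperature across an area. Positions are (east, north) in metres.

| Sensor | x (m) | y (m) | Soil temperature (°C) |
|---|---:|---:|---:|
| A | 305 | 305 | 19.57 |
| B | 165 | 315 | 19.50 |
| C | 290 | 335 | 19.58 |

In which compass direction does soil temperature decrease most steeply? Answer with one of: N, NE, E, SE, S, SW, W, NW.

SW

Differences from A: to B (Δx, Δy, Δh) = (-140, 10, -0.07); to C = (-15, 30, +0.01).
Determinant of the coordinate differences = (-140)·30 − (-15)·10 = -4050.
∂T/∂x = [(-0.07)·30 − (+0.01)·10] / -4050 = +0.0005432
∂T/∂y = [(-140)·(+0.01) − (-15)·(-0.07)] / -4050 = +0.0006049
Steepest decrease is along −∇f = (-0.0005432 E, -0.0006049 N) → southwest.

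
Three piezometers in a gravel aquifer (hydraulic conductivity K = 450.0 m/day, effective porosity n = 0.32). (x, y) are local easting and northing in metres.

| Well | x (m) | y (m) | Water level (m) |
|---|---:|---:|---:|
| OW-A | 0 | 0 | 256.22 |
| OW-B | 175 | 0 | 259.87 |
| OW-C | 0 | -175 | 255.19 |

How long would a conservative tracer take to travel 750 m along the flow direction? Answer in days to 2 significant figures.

25 days

∂h/∂x = (259.87 − 256.22) / (175 − 0) = +0.02086
∂h/∂y = (255.19 − 256.22) / (-175 − 0) = +0.005886
|∇h| = √(0.02086² + 0.005886²) = 0.02167
Seepage velocity v = K·i/n = 450.0 × 0.02167 / 0.32 = 30.47 m/day.
t = 750 / 30.47 = 24.61 days.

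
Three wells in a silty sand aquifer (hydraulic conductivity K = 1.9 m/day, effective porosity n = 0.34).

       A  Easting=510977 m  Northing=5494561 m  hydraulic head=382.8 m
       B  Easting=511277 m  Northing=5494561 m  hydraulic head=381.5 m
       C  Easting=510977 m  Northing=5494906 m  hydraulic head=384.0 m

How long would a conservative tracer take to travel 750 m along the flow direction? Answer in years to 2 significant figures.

∂h/∂x = (381.5 − 382.8) / (511277 − 510977) = -0.004333
∂h/∂y = (384.0 − 382.8) / (5494906 − 5494561) = +0.003478
|∇h| = √(-0.004333² + 0.003478²) = 0.005556
Seepage velocity v = K·i/n = 1.9 × 0.005556 / 0.34 = 0.03105 m/day.
t = 750 / 0.03105 = 2.415e+04 days = 66.1 years.

66 years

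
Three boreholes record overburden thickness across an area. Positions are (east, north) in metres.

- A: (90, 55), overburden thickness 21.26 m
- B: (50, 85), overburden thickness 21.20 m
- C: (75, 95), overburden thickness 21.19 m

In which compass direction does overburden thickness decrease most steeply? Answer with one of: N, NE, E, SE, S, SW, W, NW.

N

Three-point gradient (reference A): Δ to B = (-40, 30, -0.06), Δ to C = (-15, 40, -0.07).
∂d/∂x = +0.0002609, ∂d/∂y = -0.001652 (det = -1150).
Steepest decrease is along −∇f = (-0.0002609 E, +0.001652 N) → north.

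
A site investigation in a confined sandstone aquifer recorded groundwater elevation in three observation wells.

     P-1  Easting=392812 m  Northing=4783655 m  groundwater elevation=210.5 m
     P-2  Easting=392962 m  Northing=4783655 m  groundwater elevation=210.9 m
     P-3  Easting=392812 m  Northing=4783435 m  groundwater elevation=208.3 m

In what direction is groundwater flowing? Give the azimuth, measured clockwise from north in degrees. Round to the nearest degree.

∂h/∂x = (210.9 − 210.5) / (392962 − 392812) = +0.002667
∂h/∂y = (208.3 − 210.5) / (4783435 − 4783655) = +0.010000
Flow direction (−∇h) has components (-0.002667 E, -0.010000 N).
Azimuth = atan2(E, N) = atan2(-0.002667, -0.010000) = 194.9° ≈ 195°.

195°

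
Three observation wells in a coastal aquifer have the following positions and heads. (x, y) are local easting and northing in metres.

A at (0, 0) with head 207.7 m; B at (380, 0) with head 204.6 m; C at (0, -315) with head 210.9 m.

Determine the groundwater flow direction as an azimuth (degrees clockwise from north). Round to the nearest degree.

∂h/∂x = (204.6 − 207.7) / (380 − 0) = -0.008158
∂h/∂y = (210.9 − 207.7) / (-315 − 0) = -0.01016
Flow direction (−∇h) has components (+0.008158 E, +0.01016 N).
Azimuth = atan2(E, N) = atan2(+0.008158, +0.01016) = 38.8° ≈ 039°.

039°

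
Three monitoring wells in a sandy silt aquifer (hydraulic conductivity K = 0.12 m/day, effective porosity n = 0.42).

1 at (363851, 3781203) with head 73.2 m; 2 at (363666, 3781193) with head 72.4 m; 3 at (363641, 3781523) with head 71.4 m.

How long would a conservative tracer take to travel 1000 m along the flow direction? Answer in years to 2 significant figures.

Three-point gradient (reference 1): Δ to 2 = (-185, -10, -0.8), Δ to 3 = (-210, 320, -1.8).
∂h/∂x = +0.004470, ∂h/∂y = -0.002692 (det = -61300).
|∇h| = √(0.004470² + -0.002692²) = 0.005218
Seepage velocity v = K·i/n = 0.12 × 0.005218 / 0.42 = 0.001491 m/day.
t = 1000 / 0.001491 = 6.707e+05 days = 1.84e+03 years.

1800 years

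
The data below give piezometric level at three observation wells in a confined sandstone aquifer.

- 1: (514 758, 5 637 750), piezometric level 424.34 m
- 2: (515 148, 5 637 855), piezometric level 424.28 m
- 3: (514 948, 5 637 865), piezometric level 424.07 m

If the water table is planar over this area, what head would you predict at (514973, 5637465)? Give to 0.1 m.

425.6 m

Differences from 1: to 2 (Δx, Δy, Δh) = (390, 105, -0.06); to 3 = (190, 115, -0.27).
Solve a·Δx + b·Δy = Δh: det = 390·115 − 190·105 = 24900.
∂h/∂x = [(-0.06)·115 − (-0.27)·105] / 24900 = +0.0008614
∂h/∂y = [390·(-0.27) − 190·(-0.06)] / 24900 = -0.003771
h(514973, 5637465) = 424.34 + (+0.0008614)·(215) + (-0.003771)·(-285) = 424.34 +0.185 +1.075 = 425.600 m.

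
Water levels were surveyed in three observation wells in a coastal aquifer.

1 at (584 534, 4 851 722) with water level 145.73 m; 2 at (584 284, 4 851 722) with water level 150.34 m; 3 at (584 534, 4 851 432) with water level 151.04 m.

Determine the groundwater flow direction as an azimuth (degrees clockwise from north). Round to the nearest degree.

∂h/∂x = (150.34 − 145.73) / (584284 − 584534) = -0.01844
∂h/∂y = (151.04 − 145.73) / (4851432 − 4851722) = -0.01831
Flow direction (−∇h) has components (+0.01844 E, +0.01831 N).
Azimuth = atan2(E, N) = atan2(+0.01844, +0.01831) = 45.2° ≈ 045°.

045°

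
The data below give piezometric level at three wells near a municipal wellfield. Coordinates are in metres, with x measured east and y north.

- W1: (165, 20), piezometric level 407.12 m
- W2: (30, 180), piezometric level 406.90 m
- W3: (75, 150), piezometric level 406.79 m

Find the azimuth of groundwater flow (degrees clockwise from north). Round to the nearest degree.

Taking W1 as reference: W2−W1 = (-135, 160, -0.22); W3−W1 = (-90, 130, -0.33).
Solve a·Δx + b·Δy = Δh: det = (-135)·130 − (-90)·160 = -3150.
∂h/∂x = [(-0.22)·130 − (-0.33)·160] / -3150 = -0.007683
∂h/∂y = [(-135)·(-0.33) − (-90)·(-0.22)] / -3150 = -0.007857
Flow direction (−∇h) has components (+0.007683 E, +0.007857 N).
Azimuth = atan2(E, N) = atan2(+0.007683, +0.007857) = 44.4° ≈ 044°.

044°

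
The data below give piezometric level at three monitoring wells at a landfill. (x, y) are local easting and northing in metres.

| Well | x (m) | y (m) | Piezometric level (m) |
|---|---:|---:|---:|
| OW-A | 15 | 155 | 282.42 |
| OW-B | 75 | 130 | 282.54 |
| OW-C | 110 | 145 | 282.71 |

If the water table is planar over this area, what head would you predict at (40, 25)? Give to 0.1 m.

282.1 m

Three-point gradient (reference OW-A): Δ to OW-B = (60, -25, +0.12), Δ to OW-C = (95, -10, +0.29).
∂h/∂x = +0.003408, ∂h/∂y = +0.003380 (det = 1775).
h(40, 25) = 282.42 + (+0.003408)·(25) + (+0.003380)·(-130) = 282.42 +0.085 -0.439 = 282.066 m.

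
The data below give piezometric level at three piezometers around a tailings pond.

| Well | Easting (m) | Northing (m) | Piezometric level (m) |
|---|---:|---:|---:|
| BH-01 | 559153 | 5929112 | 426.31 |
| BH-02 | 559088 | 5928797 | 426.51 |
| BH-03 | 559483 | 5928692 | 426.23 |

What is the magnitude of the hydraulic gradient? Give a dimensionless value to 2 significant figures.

Differences from BH-01: to BH-02 (Δx, Δy, Δh) = (-65, -315, +0.20); to BH-03 = (330, -420, -0.08).
Solve a·Δx + b·Δy = Δh: det = (-65)·(-420) − 330·(-315) = 131250.
∂h/∂x = [(+0.20)·(-420) − (-0.08)·(-315)] / 131250 = -0.0008320
∂h/∂y = [(-65)·(-0.08) − 330·(+0.20)] / 131250 = -0.0004632
|∇h| = √(-0.0008320² + -0.0004632²) = 0.0009522

0.00095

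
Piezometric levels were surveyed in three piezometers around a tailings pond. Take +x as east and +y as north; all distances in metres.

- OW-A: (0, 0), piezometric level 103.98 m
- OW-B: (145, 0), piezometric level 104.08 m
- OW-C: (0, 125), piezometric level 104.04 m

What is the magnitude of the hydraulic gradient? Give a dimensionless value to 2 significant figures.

0.00084

∂h/∂x = (104.08 − 103.98) / (145 − 0) = +0.0006897
∂h/∂y = (104.04 − 103.98) / (125 − 0) = +0.0004800
|∇h| = √(0.0006897² + 0.0004800²) = 0.0008403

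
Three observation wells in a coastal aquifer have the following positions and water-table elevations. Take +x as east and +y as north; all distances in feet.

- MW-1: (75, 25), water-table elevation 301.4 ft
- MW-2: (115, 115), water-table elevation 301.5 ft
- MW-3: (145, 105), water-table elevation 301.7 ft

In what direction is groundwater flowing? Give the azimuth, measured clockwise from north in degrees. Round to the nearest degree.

285°

Taking MW-1 as reference: MW-2−MW-1 = (40, 90, +0.1); MW-3−MW-1 = (70, 80, +0.3).
Solve a·Δx + b·Δy = Δh: det = 40·80 − 70·90 = -3100.
∂h/∂x = [(+0.1)·80 − (+0.3)·90] / -3100 = +0.006129
∂h/∂y = [40·(+0.3) − 70·(+0.1)] / -3100 = -0.001613
Flow direction (−∇h) has components (-0.006129 E, +0.001613 N).
Azimuth = atan2(E, N) = atan2(-0.006129, +0.001613) = 284.7° ≈ 285°.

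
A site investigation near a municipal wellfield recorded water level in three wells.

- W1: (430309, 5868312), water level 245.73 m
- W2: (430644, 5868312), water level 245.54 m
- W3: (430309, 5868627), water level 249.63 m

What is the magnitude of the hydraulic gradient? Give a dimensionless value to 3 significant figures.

∂h/∂x = (245.54 − 245.73) / (430644 − 430309) = -0.0005672
∂h/∂y = (249.63 − 245.73) / (5868627 − 5868312) = +0.01238
|∇h| = √(-0.0005672² + 0.01238²) = 0.01239

0.0124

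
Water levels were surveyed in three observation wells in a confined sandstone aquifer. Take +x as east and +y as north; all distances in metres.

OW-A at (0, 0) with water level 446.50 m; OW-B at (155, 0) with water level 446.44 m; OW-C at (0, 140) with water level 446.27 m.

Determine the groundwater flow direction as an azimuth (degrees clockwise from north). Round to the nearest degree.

∂h/∂x = (446.44 − 446.50) / (155 − 0) = -0.0003871
∂h/∂y = (446.27 − 446.50) / (140 − 0) = -0.001643
Flow direction (−∇h) has components (+0.0003871 E, +0.001643 N).
Azimuth = atan2(E, N) = atan2(+0.0003871, +0.001643) = 13.3° ≈ 013°.

013°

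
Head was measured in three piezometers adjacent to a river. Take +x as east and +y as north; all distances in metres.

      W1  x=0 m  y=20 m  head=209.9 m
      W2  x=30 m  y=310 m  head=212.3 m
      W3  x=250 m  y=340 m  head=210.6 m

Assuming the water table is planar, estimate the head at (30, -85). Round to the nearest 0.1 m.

208.7 m

Differences from W1: to W2 (Δx, Δy, Δh) = (30, 290, +2.4); to W3 = (250, 320, +0.7).
Determinant of the coordinate differences = 30·320 − 250·290 = -62900.
∂h/∂x = [(+2.4)·320 − (+0.7)·290] / -62900 = -0.008983
∂h/∂y = [30·(+0.7) − 250·(+2.4)] / -62900 = +0.009205
h(30, -85) = 209.9 + (-0.008983)·(30) + (+0.009205)·(-105) = 209.9 -0.269 -0.967 = 208.664 m.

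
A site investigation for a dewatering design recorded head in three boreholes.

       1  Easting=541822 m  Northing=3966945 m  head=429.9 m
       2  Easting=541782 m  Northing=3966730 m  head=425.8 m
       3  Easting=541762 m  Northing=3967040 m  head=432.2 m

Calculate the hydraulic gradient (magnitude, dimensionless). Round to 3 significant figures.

0.0212

With h = a·x + b·y + c and 1 as origin, the differences give:
  (-40)·a + (-215)·b = -4.1
  (-60)·a + 95·b = +2.3
Eliminate b (×95 and ×(-215), subtract): -16700·a = 105.00 → a = ∂h/∂x = -0.006287
Back-substitute: b = ∂h/∂y = +0.02024.
|∇h| = √(-0.006287² + 0.02024²) = 0.02119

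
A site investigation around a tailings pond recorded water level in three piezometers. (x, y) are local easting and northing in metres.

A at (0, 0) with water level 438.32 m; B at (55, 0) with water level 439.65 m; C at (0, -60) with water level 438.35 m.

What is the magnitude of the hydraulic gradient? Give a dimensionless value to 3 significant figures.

0.0242

∂h/∂x = (439.65 − 438.32) / (55 − 0) = +0.02418
∂h/∂y = (438.35 − 438.32) / (-60 − 0) = -0.0005000
|∇h| = √(0.02418² + -0.0005000²) = 0.02419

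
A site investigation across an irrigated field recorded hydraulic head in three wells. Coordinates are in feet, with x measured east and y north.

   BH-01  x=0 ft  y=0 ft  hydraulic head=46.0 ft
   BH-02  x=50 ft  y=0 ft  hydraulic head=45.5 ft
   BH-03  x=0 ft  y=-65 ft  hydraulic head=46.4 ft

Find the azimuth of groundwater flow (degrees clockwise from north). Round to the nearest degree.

058°

∂h/∂x = (45.5 − 46.0) / (50 − 0) = -0.01000
∂h/∂y = (46.4 − 46.0) / (-65 − 0) = -0.006154
Flow direction (−∇h) has components (+0.01000 E, +0.006154 N).
Azimuth = atan2(E, N) = atan2(+0.01000, +0.006154) = 58.4° ≈ 058°.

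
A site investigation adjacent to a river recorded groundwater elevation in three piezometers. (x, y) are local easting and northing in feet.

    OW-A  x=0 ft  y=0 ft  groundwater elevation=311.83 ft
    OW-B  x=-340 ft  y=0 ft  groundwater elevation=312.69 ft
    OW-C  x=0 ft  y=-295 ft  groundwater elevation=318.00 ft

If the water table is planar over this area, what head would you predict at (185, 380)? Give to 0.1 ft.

303.4 ft

∂h/∂x = (312.69 − 311.83) / (-340 − 0) = -0.002529
∂h/∂y = (318.00 − 311.83) / (-295 − 0) = -0.02092
h(185, 380) = 311.83 + (-0.002529)·(185) + (-0.02092)·(380) = 311.83 -0.468 -7.948 = 303.414 ft.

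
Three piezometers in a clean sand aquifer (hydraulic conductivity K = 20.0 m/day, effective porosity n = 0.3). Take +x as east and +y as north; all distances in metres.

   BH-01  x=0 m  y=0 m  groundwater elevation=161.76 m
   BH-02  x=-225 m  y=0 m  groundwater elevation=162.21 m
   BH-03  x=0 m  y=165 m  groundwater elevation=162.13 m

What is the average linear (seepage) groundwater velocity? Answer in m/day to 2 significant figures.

0.20 m/day

∂h/∂x = (162.21 − 161.76) / (-225 − 0) = -0.002000
∂h/∂y = (162.13 − 161.76) / (165 − 0) = +0.002242
|∇h| = √(-0.002000² + 0.002242²) = 0.003004
Seepage velocity v = K·i/n = 20.0 × 0.003004 / 0.3 = 0.2003 m/day.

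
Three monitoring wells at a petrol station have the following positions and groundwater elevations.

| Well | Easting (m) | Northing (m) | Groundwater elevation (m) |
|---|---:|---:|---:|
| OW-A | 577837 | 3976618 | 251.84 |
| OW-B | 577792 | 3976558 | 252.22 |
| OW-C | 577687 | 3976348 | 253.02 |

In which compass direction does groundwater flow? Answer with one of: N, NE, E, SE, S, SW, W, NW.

E

Differences from OW-A: to OW-B (Δx, Δy, Δh) = (-45, -60, +0.38); to OW-C = (-150, -270, +1.18).
Solve a·Δx + b·Δy = Δh: det = (-45)·(-270) − (-150)·(-60) = 3150.
∂h/∂x = [(+0.38)·(-270) − (+1.18)·(-60)] / 3150 = -0.01010
∂h/∂y = [(-45)·(+1.18) − (-150)·(+0.38)] / 3150 = +0.001238
Flow = −∇h = (+0.01010 east, -0.001238 north), which points east.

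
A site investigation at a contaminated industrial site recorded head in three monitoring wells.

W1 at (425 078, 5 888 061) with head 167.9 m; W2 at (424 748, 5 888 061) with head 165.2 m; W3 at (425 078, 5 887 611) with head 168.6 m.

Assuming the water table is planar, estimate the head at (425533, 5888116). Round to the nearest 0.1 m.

171.5 m

∂h/∂x = (165.2 − 167.9) / (424748 − 425078) = +0.008182
∂h/∂y = (168.6 − 167.9) / (5887611 − 5888061) = -0.001556
h(425533, 5888116) = 167.9 + (+0.008182)·(455) + (-0.001556)·(55) = 167.9 +3.723 -0.086 = 171.537 m.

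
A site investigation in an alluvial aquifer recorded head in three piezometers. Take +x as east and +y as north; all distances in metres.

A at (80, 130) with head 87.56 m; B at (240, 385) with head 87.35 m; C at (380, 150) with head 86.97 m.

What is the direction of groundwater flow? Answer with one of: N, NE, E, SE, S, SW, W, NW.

E

Taking A as reference: B−A = (160, 255, -0.21); C−A = (300, 20, -0.59).
Solve a·Δx + b·Δy = Δh: det = 160·20 − 300·255 = -73300.
∂h/∂x = [(-0.21)·20 − (-0.59)·255] / -73300 = -0.001995
∂h/∂y = [160·(-0.59) − 300·(-0.21)] / -73300 = +0.0004284
Flow = −∇h = (+0.001995 east, -0.0004284 north), which points east.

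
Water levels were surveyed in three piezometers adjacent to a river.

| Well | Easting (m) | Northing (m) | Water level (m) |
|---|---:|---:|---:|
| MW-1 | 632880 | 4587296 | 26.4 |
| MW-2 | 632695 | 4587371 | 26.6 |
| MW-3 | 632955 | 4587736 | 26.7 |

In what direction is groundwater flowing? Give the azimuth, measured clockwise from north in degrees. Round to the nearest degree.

137°

With h = a·x + b·y + c and MW-1 as origin, the differences give:
  (-185)·a + 75·b = +0.2
  75·a + 440·b = +0.3
Eliminate b (×440 and ×75, subtract): -87025·a = 65.50 → a = ∂h/∂x = -0.0007527
Back-substitute: b = ∂h/∂y = +0.0008101.
Flow direction (−∇h) has components (+0.0007527 E, -0.0008101 N).
Azimuth = atan2(E, N) = atan2(+0.0007527, -0.0008101) = 137.1° ≈ 137°.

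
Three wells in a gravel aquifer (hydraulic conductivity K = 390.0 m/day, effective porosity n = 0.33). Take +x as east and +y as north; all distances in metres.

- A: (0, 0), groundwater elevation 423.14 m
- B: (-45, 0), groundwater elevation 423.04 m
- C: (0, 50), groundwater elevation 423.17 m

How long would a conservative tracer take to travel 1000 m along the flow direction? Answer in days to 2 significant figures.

370 days

∂h/∂x = (423.04 − 423.14) / (-45 − 0) = +0.002222
∂h/∂y = (423.17 − 423.14) / (50 − 0) = +0.0006000
|∇h| = √(0.002222² + 0.0006000²) = 0.002302
Seepage velocity v = K·i/n = 390.0 × 0.002302 / 0.33 = 2.721 m/day.
t = 1000 / 2.721 = 367.5 days.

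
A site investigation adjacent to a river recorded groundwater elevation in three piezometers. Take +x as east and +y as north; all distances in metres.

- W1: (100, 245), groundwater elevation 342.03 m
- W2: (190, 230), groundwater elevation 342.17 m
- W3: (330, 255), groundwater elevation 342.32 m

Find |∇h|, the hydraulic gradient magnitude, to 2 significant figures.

Taking W1 as reference: W2−W1 = (90, -15, +0.14); W3−W1 = (230, 10, +0.29).
Solve a·Δx + b·Δy = Δh: det = 90·10 − 230·(-15) = 4350.
∂h/∂x = [(+0.14)·10 − (+0.29)·(-15)] / 4350 = +0.001322
∂h/∂y = [90·(+0.29) − 230·(+0.14)] / 4350 = -0.001402
|∇h| = √(0.001322² + -0.001402²) = 0.001927

0.0019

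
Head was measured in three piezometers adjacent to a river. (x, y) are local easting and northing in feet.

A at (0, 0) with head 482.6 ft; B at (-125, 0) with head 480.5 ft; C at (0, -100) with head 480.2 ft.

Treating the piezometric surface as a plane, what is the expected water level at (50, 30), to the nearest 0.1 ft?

∂h/∂x = (480.5 − 482.6) / (-125 − 0) = +0.01680
∂h/∂y = (480.2 − 482.6) / (-100 − 0) = +0.02400
h(50, 30) = 482.6 + (+0.01680)·(50) + (+0.02400)·(30) = 482.6 +0.840 +0.720 = 484.160 ft.

484.2 ft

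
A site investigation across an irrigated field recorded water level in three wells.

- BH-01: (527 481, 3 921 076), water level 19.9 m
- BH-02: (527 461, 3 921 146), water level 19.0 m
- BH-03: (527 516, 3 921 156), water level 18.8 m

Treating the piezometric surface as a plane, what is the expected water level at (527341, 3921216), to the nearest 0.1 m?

18.2 m

Three-point gradient (reference BH-01): Δ to BH-02 = (-20, 70, -0.9), Δ to BH-03 = (35, 80, -1.1).
∂h/∂x = -0.001235, ∂h/∂y = -0.01321 (det = -4050).
h(527341, 3921216) = 19.9 + (-0.001235)·(-140) + (-0.01321)·(140) = 19.9 +0.173 -1.849 = 18.223 m.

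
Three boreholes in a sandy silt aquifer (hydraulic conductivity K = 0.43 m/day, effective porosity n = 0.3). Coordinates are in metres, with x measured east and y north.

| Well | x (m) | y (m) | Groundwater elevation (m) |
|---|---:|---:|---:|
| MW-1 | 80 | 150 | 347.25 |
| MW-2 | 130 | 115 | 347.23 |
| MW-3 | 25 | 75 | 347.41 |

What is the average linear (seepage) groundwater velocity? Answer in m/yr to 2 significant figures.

0.91 m/yr

Three-point gradient (reference MW-1): Δ to MW-2 = (50, -35, -0.02), Δ to MW-3 = (-55, -75, +0.16).
∂h/∂x = -0.001251, ∂h/∂y = -0.001216 (det = -5675).
|∇h| = √(-0.001251² + -0.001216²) = 0.001745
Seepage velocity v = K·i/n = 0.43 × 0.001745 / 0.3 = 0.002501 m/day = 0.9135 m/yr.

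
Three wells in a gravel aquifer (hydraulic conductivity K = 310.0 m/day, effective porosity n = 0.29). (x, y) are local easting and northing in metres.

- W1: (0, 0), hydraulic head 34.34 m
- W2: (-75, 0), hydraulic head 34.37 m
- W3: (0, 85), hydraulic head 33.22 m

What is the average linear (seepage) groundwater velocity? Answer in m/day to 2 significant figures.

∂h/∂x = (34.37 − 34.34) / (-75 − 0) = -0.0004000
∂h/∂y = (33.22 − 34.34) / (85 − 0) = -0.01318
|∇h| = √(-0.0004000² + -0.01318²) = 0.01319
Seepage velocity v = K·i/n = 310.0 × 0.01319 / 0.29 = 14.1 m/day.

14 m/day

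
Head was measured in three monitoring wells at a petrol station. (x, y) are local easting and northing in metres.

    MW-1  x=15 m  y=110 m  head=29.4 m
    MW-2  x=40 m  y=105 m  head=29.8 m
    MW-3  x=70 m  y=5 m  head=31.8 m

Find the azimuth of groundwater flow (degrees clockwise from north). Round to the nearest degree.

322°

Taking MW-1 as reference: MW-2−MW-1 = (25, -5, +0.4); MW-3−MW-1 = (55, -105, +2.4).
Determinant of the coordinate differences = 25·(-105) − 55·(-5) = -2350.
∂h/∂x = [(+0.4)·(-105) − (+2.4)·(-5)] / -2350 = +0.01277
∂h/∂y = [25·(+2.4) − 55·(+0.4)] / -2350 = -0.01617
Flow direction (−∇h) has components (-0.01277 E, +0.01617 N).
Azimuth = atan2(E, N) = atan2(-0.01277, +0.01617) = 321.7° ≈ 322°.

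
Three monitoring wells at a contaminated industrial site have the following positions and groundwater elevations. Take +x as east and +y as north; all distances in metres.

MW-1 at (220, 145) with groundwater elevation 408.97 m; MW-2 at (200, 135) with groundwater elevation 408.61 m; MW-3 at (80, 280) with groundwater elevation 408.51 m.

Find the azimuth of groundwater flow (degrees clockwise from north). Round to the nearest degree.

With h = a·x + b·y + c and MW-1 as origin, the differences give:
  (-20)·a + (-10)·b = -0.36
  (-140)·a + 135·b = -0.46
Eliminate b (×135 and ×(-10), subtract): -4100·a = -53.200 → a = ∂h/∂x = +0.01298
Back-substitute: b = ∂h/∂y = +0.01005.
Flow direction (−∇h) has components (-0.01298 E, -0.01005 N).
Azimuth = atan2(E, N) = atan2(-0.01298, -0.01005) = 232.2° ≈ 232°.

232°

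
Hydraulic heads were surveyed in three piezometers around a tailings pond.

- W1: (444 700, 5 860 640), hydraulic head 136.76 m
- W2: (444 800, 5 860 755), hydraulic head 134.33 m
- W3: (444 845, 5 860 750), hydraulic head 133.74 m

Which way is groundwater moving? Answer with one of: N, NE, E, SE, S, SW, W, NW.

NE

With h = a·x + b·y + c and W1 as origin, the differences give:
  100·a + 115·b = -2.43
  145·a + 110·b = -3.02
Eliminate b (×110 and ×115, subtract): -5675·a = 80.000 → a = ∂h/∂x = -0.01410
Back-substitute: b = ∂h/∂y = -0.008872.
Flow = −∇h = (+0.01410 east, +0.008872 north), which points northeast.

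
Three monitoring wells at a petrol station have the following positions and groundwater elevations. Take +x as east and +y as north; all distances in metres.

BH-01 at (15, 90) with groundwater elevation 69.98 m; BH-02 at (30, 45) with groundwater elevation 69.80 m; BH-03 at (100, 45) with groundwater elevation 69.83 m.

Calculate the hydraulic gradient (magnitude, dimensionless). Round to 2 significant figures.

0.0042

Taking BH-01 as reference: BH-02−BH-01 = (15, -45, -0.18); BH-03−BH-01 = (85, -45, -0.15).
Determinant of the coordinate differences = 15·(-45) − 85·(-45) = 3150.
∂h/∂x = [(-0.18)·(-45) − (-0.15)·(-45)] / 3150 = +0.0004286
∂h/∂y = [15·(-0.15) − 85·(-0.18)] / 3150 = +0.004143
|∇h| = √(0.0004286² + 0.004143²) = 0.004165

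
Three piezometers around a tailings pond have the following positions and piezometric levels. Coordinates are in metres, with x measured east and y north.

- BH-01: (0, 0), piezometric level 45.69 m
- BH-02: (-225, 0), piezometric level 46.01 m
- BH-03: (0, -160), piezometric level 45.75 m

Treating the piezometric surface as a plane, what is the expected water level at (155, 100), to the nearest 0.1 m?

∂h/∂x = (46.01 − 45.69) / (-225 − 0) = -0.001422
∂h/∂y = (45.75 − 45.69) / (-160 − 0) = -0.0003750
h(155, 100) = 45.69 + (-0.001422)·(155) + (-0.0003750)·(100) = 45.69 -0.220 -0.038 = 45.432 m.

45.4 m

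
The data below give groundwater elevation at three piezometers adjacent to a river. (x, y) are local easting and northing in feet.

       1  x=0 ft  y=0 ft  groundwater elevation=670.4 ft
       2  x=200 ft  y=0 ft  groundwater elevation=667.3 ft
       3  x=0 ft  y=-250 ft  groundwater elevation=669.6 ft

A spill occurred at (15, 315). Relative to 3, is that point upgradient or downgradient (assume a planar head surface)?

∂h/∂x = (667.3 − 670.4) / (200 − 0) = -0.01550
∂h/∂y = (669.6 − 670.4) / (-250 − 0) = +0.003200
Head at (15, 315) = 670.4 + (-0.01550)·(15) + (+0.003200)·(315) = 671.18 ft.
That is higher than the 669.6 ft at 3, so the point is upgradient.

upgradient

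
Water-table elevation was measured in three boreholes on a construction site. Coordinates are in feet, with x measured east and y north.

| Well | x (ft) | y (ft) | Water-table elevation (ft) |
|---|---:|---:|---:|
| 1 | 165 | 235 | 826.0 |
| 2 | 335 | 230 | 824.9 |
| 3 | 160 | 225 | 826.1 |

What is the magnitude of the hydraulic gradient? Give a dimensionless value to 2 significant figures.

0.0094

Taking 1 as reference: 2−1 = (170, -5, -1.1); 3−1 = (-5, -10, +0.1).
Solve a·Δx + b·Δy = Δh: det = 170·(-10) − (-5)·(-5) = -1725.
∂h/∂x = [(-1.1)·(-10) − (+0.1)·(-5)] / -1725 = -0.006667
∂h/∂y = [170·(+0.1) − (-5)·(-1.1)] / -1725 = -0.006667
|∇h| = √(-0.006667² + -0.006667²) = 0.009429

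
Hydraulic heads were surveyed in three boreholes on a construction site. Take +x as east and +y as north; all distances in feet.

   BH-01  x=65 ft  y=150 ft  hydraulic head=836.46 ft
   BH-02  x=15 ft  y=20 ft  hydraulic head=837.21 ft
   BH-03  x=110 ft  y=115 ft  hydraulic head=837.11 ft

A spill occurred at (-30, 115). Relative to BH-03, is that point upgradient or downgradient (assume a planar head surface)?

With h = a·x + b·y + c and BH-01 as origin, the differences give:
  (-50)·a + (-130)·b = +0.75
  45·a + (-35)·b = +0.65
Eliminate b (×(-35) and ×(-130), subtract): 7600·a = 58.250 → a = ∂h/∂x = +0.007664
Back-substitute: b = ∂h/∂y = -0.008717.
Head at (-30, 115) = 836.46 + (+0.007664)·(-95) + (-0.008717)·(-35) = 836.04 ft.
That is lower than the 837.11 ft at BH-03, so the point is downgradient.

downgradient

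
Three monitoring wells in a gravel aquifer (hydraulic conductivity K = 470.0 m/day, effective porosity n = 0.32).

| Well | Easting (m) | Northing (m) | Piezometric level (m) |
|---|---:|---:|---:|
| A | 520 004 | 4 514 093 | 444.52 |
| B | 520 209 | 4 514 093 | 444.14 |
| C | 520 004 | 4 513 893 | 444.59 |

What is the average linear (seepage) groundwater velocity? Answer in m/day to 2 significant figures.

2.8 m/day

∂h/∂x = (444.14 − 444.52) / (520209 − 520004) = -0.001854
∂h/∂y = (444.59 − 444.52) / (4513893 − 4514093) = -0.0003500
|∇h| = √(-0.001854² + -0.0003500²) = 0.001887
Seepage velocity v = K·i/n = 470.0 × 0.001887 / 0.32 = 2.772 m/day.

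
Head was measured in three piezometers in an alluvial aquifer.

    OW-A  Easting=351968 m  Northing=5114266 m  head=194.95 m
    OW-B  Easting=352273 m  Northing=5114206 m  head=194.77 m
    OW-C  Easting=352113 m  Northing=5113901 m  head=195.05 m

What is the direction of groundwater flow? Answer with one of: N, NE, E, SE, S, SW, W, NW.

Taking OW-A as reference: OW-B−OW-A = (305, -60, -0.18); OW-C−OW-A = (145, -365, +0.10).
Solve a·Δx + b·Δy = Δh: det = 305·(-365) − 145·(-60) = -102625.
∂h/∂x = [(-0.18)·(-365) − (+0.10)·(-60)] / -102625 = -0.0006987
∂h/∂y = [305·(+0.10) − 145·(-0.18)] / -102625 = -0.0005515
Flow = −∇h = (+0.0006987 east, +0.0005515 north), which points northeast.

NE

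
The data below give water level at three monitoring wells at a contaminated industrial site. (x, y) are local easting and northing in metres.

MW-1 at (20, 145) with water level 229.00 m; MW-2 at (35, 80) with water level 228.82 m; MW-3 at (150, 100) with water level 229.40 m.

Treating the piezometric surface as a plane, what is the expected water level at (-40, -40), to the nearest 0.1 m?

228.0 m

Taking MW-1 as reference: MW-2−MW-1 = (15, -65, -0.18); MW-3−MW-1 = (130, -45, +0.40).
Determinant of the coordinate differences = 15·(-45) − 130·(-65) = 7775.
∂h/∂x = [(-0.18)·(-45) − (+0.40)·(-65)] / 7775 = +0.004386
∂h/∂y = [15·(+0.40) − 130·(-0.18)] / 7775 = +0.003781
h(-40, -40) = 229.00 + (+0.004386)·(-60) + (+0.003781)·(-185) = 229.00 -0.263 -0.700 = 228.037 m.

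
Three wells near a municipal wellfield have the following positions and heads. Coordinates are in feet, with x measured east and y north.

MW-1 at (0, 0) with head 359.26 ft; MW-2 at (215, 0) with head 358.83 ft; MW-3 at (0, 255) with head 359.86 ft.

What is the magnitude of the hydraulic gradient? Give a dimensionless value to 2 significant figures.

0.0031

∂h/∂x = (358.83 − 359.26) / (215 − 0) = -0.002000
∂h/∂y = (359.86 − 359.26) / (255 − 0) = +0.002353
|∇h| = √(-0.002000² + 0.002353²) = 0.003088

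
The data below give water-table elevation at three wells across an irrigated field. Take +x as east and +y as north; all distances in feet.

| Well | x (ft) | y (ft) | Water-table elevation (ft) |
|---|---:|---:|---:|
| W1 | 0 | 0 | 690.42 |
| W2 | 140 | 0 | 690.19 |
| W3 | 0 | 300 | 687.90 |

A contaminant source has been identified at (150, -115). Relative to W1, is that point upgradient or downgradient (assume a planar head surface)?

∂h/∂x = (690.19 − 690.42) / (140 − 0) = -0.001643
∂h/∂y = (687.90 − 690.42) / (300 − 0) = -0.008400
Head at (150, -115) = 690.42 + (-0.001643)·(150) + (-0.008400)·(-115) = 691.14 ft.
That is higher than the 690.42 ft at W1, so the point is upgradient.

upgradient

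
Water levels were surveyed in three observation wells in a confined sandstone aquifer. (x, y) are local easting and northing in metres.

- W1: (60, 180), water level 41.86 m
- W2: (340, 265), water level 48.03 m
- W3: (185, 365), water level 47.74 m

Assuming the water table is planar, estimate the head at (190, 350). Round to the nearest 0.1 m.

Three-point gradient (reference W1): Δ to W2 = (280, 85, +6.17), Δ to W3 = (125, 185, +5.88).
∂h/∂x = +0.01558, ∂h/∂y = +0.02125 (det = 41175).
h(190, 350) = 41.86 + (+0.01558)·(130) + (+0.02125)·(170) = 41.86 +2.026 +3.613 = 47.499 m.

47.5 m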